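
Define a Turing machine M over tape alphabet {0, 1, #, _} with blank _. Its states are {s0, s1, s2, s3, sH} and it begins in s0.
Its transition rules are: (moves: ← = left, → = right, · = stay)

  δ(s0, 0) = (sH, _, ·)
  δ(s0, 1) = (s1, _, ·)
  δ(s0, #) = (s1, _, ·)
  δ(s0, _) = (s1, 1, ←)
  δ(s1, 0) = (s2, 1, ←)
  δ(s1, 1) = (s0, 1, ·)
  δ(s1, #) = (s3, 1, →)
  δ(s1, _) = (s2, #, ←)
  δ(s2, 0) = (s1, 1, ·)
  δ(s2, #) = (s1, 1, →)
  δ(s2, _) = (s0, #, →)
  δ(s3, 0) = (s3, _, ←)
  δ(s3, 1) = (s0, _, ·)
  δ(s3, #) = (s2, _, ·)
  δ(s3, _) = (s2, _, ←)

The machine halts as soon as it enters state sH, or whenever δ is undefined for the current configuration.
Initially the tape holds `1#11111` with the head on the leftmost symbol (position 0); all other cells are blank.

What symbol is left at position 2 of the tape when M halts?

#

state=s0 head=0 tape=_[1]#11111   (s0,1)→(s1,_,·)
state=s1 head=0 tape=_[_]#11111   (s1,_)→(s2,#,←)
state=s2 head=-1 tape=[_]##11111   (s2,_)→(s0,#,→)
state=s0 head=0 tape=#[#]#11111   (s0,#)→(s1,_,·)
state=s1 head=0 tape=#[_]#11111   (s1,_)→(s2,#,←)
state=s2 head=-1 tape=[#]##11111   (s2,#)→(s1,1,→)
state=s1 head=0 tape=1[#]#11111   (s1,#)→(s3,1,→)
state=s3 head=1 tape=11[#]11111   (s3,#)→(s2,_,·)
state=s2 head=1 tape=11[_]11111   (s2,_)→(s0,#,→)
state=s0 head=2 tape=11#[1]1111   (s0,1)→(s1,_,·)
state=s1 head=2 tape=11#[_]1111   (s1,_)→(s2,#,←)
state=s2 head=1 tape=11[#]#1111   (s2,#)→(s1,1,→)
state=s1 head=2 tape=111[#]1111   (s1,#)→(s3,1,→)
state=s3 head=3 tape=1111[1]111   (s3,1)→(s0,_,·)
state=s0 head=3 tape=1111[_]111   (s0,_)→(s1,1,←)
state=s1 head=2 tape=111[1]1111   (s1,1)→(s0,1,·)
state=s0 head=2 tape=111[1]1111   (s0,1)→(s1,_,·)
state=s1 head=2 tape=111[_]1111   (s1,_)→(s2,#,←)
state=s2 head=1 tape=11[1]#1111
Cell 2 holds # when M halts.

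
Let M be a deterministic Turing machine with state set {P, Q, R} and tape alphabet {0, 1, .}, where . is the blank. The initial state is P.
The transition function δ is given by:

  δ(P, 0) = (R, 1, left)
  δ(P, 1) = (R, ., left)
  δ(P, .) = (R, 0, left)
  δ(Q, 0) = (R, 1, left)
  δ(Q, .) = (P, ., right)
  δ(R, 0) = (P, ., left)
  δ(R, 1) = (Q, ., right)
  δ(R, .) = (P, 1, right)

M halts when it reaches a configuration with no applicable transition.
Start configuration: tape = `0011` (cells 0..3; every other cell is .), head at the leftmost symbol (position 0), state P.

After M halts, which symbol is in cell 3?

.

P | .[0]011.   read 0 → write 1, move left, go to R
R | [.]1011.   read . → write 1, move right, go to P
P | 1[1]011.   read 1 → write ., move left, go to R
R | [1].011.   read 1 → write ., move right, go to Q
Q | .[.]011.   read . → write ., move right, go to P
P | ..[0]11.   read 0 → write 1, move left, go to R
R | .[.]111.   read . → write 1, move right, go to P
P | .1[1]11.   read 1 → write ., move left, go to R
R | .[1].11.   read 1 → write ., move right, go to Q
Q | ..[.]11.   read . → write ., move right, go to P
P | ...[1]1.   read 1 → write ., move left, go to R
R | ..[.].1.   read . → write 1, move right, go to P
P | ..1[.]1.   read . → write 0, move left, go to R
R | ..[1]01.   read 1 → write ., move right, go to Q
Q | ...[0]1.   read 0 → write 1, move left, go to R
R | ..[.]11.   read . → write 1, move right, go to P
P | ..1[1]1.   read 1 → write ., move left, go to R
R | ..[1].1.   read 1 → write ., move right, go to Q
Q | ...[.]1.   read . → write ., move right, go to P
P | ....[1].   read 1 → write ., move left, go to R
R | ...[.]..   read . → write 1, move right, go to P
P | ...1[.].   read . → write 0, move left, go to R
R | ...[1]0.   read 1 → write ., move right, go to Q
Q | ....[0].   read 0 → write 1, move left, go to R
R | ...[.]1.   read . → write 1, move right, go to P
P | ...1[1].   read 1 → write ., move left, go to R
R | ...[1]..   read 1 → write ., move right, go to Q
Q | ....[.].   read . → write ., move right, go to P
P | .....[.]   read . → write 0, move left, go to R
R | ....[.]0   read . → write 1, move right, go to P
P | ....1[0]   read 0 → write 1, move left, go to R
R | ....[1]1   read 1 → write ., move right, go to Q
Q | .....[1]
Cell 3 holds . when M halts.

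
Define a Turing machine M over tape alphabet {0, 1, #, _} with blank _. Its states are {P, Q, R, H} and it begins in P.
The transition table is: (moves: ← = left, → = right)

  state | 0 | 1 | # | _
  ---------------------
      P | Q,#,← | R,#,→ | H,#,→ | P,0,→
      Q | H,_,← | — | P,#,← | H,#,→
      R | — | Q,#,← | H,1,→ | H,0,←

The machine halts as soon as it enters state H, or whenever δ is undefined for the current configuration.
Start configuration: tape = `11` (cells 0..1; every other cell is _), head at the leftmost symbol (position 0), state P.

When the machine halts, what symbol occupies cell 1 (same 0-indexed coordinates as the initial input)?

#

P | _[1]1   read 1 → write #, move →, go to R
R | _#[1]   read 1 → write #, move ←, go to Q
Q | _[#]#   read # → write #, move ←, go to P
P | [_]##   read _ → write 0, move →, go to P
P | 0[#]#   read # → write #, move →, go to H
H | 0#[#]
Cell 1 holds # when M halts.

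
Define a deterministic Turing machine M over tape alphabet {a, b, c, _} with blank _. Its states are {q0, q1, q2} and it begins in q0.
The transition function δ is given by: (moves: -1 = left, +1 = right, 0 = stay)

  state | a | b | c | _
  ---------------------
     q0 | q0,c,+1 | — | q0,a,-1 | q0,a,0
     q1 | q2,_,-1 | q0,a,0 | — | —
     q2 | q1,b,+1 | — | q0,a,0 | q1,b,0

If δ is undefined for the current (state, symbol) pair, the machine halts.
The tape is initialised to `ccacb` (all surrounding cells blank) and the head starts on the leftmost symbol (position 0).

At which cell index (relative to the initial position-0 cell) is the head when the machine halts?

state=q0 head=0 tape=___[c]cacb   (q0,c)→(q0,a,-1)
state=q0 head=-1 tape=__[_]acacb   (q0,_)→(q0,a,0)
state=q0 head=-1 tape=__[a]acacb   (q0,a)→(q0,c,+1)
state=q0 head=0 tape=__c[a]cacb   (q0,a)→(q0,c,+1)
state=q0 head=1 tape=__cc[c]acb   (q0,c)→(q0,a,-1)
state=q0 head=0 tape=__c[c]aacb   (q0,c)→(q0,a,-1)
state=q0 head=-1 tape=__[c]aaacb   (q0,c)→(q0,a,-1)
state=q0 head=-2 tape=_[_]aaaacb   (q0,_)→(q0,a,0)
state=q0 head=-2 tape=_[a]aaaacb   (q0,a)→(q0,c,+1)
state=q0 head=-1 tape=_c[a]aaacb   (q0,a)→(q0,c,+1)
state=q0 head=0 tape=_cc[a]aacb   (q0,a)→(q0,c,+1)
state=q0 head=1 tape=_ccc[a]acb   (q0,a)→(q0,c,+1)
state=q0 head=2 tape=_cccc[a]cb   (q0,a)→(q0,c,+1)
state=q0 head=3 tape=_ccccc[c]b   (q0,c)→(q0,a,-1)
state=q0 head=2 tape=_cccc[c]ab   (q0,c)→(q0,a,-1)
state=q0 head=1 tape=_ccc[c]aab   (q0,c)→(q0,a,-1)
state=q0 head=0 tape=_cc[c]aaab   (q0,c)→(q0,a,-1)
state=q0 head=-1 tape=_c[c]aaaab   (q0,c)→(q0,a,-1)
state=q0 head=-2 tape=_[c]aaaaab   (q0,c)→(q0,a,-1)
state=q0 head=-3 tape=[_]aaaaaab   (q0,_)→(q0,a,0)
state=q0 head=-3 tape=[a]aaaaaab   (q0,a)→(q0,c,+1)
state=q0 head=-2 tape=c[a]aaaaab   (q0,a)→(q0,c,+1)
state=q0 head=-1 tape=cc[a]aaaab   (q0,a)→(q0,c,+1)
state=q0 head=0 tape=ccc[a]aaab   (q0,a)→(q0,c,+1)
state=q0 head=1 tape=cccc[a]aab   (q0,a)→(q0,c,+1)
state=q0 head=2 tape=ccccc[a]ab   (q0,a)→(q0,c,+1)
state=q0 head=3 tape=cccccc[a]b   (q0,a)→(q0,c,+1)
state=q0 head=4 tape=ccccccc[b]
At halt the head is at cell 4.

4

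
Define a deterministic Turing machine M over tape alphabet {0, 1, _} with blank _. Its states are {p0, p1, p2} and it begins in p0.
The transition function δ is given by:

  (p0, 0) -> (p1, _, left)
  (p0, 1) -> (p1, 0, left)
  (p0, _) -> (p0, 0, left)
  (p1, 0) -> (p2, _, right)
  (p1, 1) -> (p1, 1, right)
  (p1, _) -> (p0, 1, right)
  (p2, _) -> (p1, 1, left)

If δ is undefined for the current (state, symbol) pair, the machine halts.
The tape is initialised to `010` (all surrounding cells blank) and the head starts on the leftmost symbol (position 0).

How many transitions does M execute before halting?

state=p0 head=0 tape=__[0]10   (p0,0)→(p1,_,left)
state=p1 head=-1 tape=_[_]_10   (p1,_)→(p0,1,right)
state=p0 head=0 tape=_1[_]10   (p0,_)→(p0,0,left)
state=p0 head=-1 tape=_[1]010   (p0,1)→(p1,0,left)
state=p1 head=-2 tape=[_]0010   (p1,_)→(p0,1,right)
state=p0 head=-1 tape=1[0]010   (p0,0)→(p1,_,left)
state=p1 head=-2 tape=[1]_010   (p1,1)→(p1,1,right)
state=p1 head=-1 tape=1[_]010   (p1,_)→(p0,1,right)
state=p0 head=0 tape=11[0]10   (p0,0)→(p1,_,left)
state=p1 head=-1 tape=1[1]_10   (p1,1)→(p1,1,right)
state=p1 head=0 tape=11[_]10   (p1,_)→(p0,1,right)
state=p0 head=1 tape=111[1]0   (p0,1)→(p1,0,left)
state=p1 head=0 tape=11[1]00   (p1,1)→(p1,1,right)
state=p1 head=1 tape=111[0]0   (p1,0)→(p2,_,right)
state=p2 head=2 tape=111_[0]
M halts after 14 transitions.

14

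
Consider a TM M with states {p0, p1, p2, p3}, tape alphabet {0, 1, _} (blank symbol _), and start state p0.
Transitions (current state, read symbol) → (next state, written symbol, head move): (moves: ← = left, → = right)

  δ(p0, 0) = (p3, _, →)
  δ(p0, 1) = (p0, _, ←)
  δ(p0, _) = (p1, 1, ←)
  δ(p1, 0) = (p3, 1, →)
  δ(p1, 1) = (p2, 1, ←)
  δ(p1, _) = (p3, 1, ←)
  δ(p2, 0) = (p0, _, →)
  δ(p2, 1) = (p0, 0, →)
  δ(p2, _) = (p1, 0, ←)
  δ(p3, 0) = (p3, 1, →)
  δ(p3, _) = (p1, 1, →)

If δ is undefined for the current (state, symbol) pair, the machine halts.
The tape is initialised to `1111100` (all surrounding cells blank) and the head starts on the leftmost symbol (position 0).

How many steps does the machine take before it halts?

state=p0 head=0 tape=___[1]111100   (p0,1)→(p0,_,←)
state=p0 head=-1 tape=__[_]_111100   (p0,_)→(p1,1,←)
state=p1 head=-2 tape=_[_]1_111100   (p1,_)→(p3,1,←)
state=p3 head=-3 tape=[_]11_111100   (p3,_)→(p1,1,→)
state=p1 head=-2 tape=1[1]1_111100   (p1,1)→(p2,1,←)
state=p2 head=-3 tape=[1]11_111100   (p2,1)→(p0,0,→)
state=p0 head=-2 tape=0[1]1_111100   (p0,1)→(p0,_,←)
state=p0 head=-3 tape=[0]_1_111100   (p0,0)→(p3,_,→)
state=p3 head=-2 tape=_[_]1_111100   (p3,_)→(p1,1,→)
state=p1 head=-1 tape=_1[1]_111100   (p1,1)→(p2,1,←)
state=p2 head=-2 tape=_[1]1_111100   (p2,1)→(p0,0,→)
state=p0 head=-1 tape=_0[1]_111100   (p0,1)→(p0,_,←)
state=p0 head=-2 tape=_[0]__111100   (p0,0)→(p3,_,→)
state=p3 head=-1 tape=__[_]_111100   (p3,_)→(p1,1,→)
state=p1 head=0 tape=__1[_]111100   (p1,_)→(p3,1,←)
state=p3 head=-1 tape=__[1]1111100
M halts after 15 transitions.

15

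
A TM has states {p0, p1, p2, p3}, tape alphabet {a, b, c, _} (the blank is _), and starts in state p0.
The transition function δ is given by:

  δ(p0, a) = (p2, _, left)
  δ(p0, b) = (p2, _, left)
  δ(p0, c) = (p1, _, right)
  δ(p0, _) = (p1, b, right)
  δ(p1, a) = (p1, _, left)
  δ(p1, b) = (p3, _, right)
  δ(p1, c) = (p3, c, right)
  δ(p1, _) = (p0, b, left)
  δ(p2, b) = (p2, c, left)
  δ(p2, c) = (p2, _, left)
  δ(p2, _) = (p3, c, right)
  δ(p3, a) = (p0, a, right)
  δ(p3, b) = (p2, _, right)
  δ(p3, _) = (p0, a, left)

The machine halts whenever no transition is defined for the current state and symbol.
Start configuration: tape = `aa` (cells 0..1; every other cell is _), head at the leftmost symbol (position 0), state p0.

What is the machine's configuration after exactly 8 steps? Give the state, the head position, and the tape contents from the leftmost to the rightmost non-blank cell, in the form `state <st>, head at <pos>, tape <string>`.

state p3, head at 0, tape b__a

p0 | __[a]a   read a → write _, move left, go to p2
p2 | _[_]_a   read _ → write c, move right, go to p3
p3 | _c[_]a   read _ → write a, move left, go to p0
p0 | _[c]aa   read c → write _, move right, go to p1
p1 | __[a]a   read a → write _, move left, go to p1
p1 | _[_]_a   read _ → write b, move left, go to p0
p0 | [_]b_a   read _ → write b, move right, go to p1
p1 | b[b]_a   read b → write _, move right, go to p3
p3 | b_[_]a
After 8 steps: state p3, head at 0, tape b__a.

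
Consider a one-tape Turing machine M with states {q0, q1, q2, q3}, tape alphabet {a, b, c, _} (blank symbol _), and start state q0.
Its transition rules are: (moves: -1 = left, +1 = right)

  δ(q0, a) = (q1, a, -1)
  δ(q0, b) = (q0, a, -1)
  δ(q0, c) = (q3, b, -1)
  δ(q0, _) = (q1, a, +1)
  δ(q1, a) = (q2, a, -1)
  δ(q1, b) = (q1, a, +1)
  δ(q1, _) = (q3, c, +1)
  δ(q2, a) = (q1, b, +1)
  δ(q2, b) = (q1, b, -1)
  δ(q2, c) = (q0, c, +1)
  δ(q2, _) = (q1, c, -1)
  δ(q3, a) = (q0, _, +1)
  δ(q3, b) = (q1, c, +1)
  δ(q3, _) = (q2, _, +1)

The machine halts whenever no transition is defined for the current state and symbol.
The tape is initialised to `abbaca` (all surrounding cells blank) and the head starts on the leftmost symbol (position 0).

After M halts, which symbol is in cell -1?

q0 | _[a]bbaca   read a → write a, move -1, go to q1
q1 | [_]abbaca   read _ → write c, move +1, go to q3
q3 | c[a]bbaca   read a → write _, move +1, go to q0
q0 | c_[b]baca   read b → write a, move -1, go to q0
q0 | c[_]abaca   read _ → write a, move +1, go to q1
q1 | ca[a]baca   read a → write a, move -1, go to q2
q2 | c[a]abaca   read a → write b, move +1, go to q1
q1 | cb[a]baca   read a → write a, move -1, go to q2
q2 | c[b]abaca   read b → write b, move -1, go to q1
q1 | [c]babaca
Cell -1 holds c when M halts.

c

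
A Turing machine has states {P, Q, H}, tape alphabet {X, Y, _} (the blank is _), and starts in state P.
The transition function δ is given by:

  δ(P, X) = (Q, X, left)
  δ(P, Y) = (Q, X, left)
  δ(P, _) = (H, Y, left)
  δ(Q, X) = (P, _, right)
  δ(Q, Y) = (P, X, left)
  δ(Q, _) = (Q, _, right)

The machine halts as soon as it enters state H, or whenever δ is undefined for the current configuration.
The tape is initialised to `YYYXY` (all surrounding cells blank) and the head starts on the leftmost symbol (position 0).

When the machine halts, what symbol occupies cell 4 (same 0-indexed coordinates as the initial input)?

P | _[Y]YYXY_   read Y → write X, move left, go to Q
Q | [_]XYYXY_   read _ → write _, move right, go to Q
Q | _[X]YYXY_   read X → write _, move right, go to P
P | __[Y]YXY_   read Y → write X, move left, go to Q
Q | _[_]XYXY_   read _ → write _, move right, go to Q
Q | __[X]YXY_   read X → write _, move right, go to P
P | ___[Y]XY_   read Y → write X, move left, go to Q
Q | __[_]XXY_   read _ → write _, move right, go to Q
Q | ___[X]XY_   read X → write _, move right, go to P
P | ____[X]Y_   read X → write X, move left, go to Q
Q | ___[_]XY_   read _ → write _, move right, go to Q
Q | ____[X]Y_   read X → write _, move right, go to P
P | _____[Y]_   read Y → write X, move left, go to Q
Q | ____[_]X_   read _ → write _, move right, go to Q
Q | _____[X]_   read X → write _, move right, go to P
P | ______[_]   read _ → write Y, move left, go to H
H | _____[_]Y
Cell 4 holds _ when M halts.

_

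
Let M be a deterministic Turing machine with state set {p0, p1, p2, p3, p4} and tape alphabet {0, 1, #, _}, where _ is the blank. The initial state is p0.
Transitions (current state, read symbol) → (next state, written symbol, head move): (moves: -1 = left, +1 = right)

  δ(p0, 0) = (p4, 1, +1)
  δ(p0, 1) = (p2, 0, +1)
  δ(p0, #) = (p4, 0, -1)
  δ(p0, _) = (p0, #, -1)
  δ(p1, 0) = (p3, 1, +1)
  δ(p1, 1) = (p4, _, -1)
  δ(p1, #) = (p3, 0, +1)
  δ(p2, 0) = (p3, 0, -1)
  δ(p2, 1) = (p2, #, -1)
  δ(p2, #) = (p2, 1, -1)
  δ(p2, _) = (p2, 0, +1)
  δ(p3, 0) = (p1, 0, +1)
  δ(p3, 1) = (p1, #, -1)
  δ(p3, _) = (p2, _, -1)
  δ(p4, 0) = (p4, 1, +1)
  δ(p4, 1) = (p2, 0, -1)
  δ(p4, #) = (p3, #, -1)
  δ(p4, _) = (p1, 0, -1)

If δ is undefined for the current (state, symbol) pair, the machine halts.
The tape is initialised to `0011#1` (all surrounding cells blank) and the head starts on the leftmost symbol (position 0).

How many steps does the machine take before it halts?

23

state=p0 head=0 tape=_____[0]011#1   (p0,0)→(p4,1,+1)
state=p4 head=1 tape=_____1[0]11#1   (p4,0)→(p4,1,+1)
state=p4 head=2 tape=_____11[1]1#1   (p4,1)→(p2,0,-1)
state=p2 head=1 tape=_____1[1]01#1   (p2,1)→(p2,#,-1)
state=p2 head=0 tape=_____[1]#01#1   (p2,1)→(p2,#,-1)
state=p2 head=-1 tape=____[_]##01#1   (p2,_)→(p2,0,+1)
state=p2 head=0 tape=____0[#]#01#1   (p2,#)→(p2,1,-1)
state=p2 head=-1 tape=____[0]1#01#1   (p2,0)→(p3,0,-1)
state=p3 head=-2 tape=___[_]01#01#1   (p3,_)→(p2,_,-1)
state=p2 head=-3 tape=__[_]_01#01#1   (p2,_)→(p2,0,+1)
state=p2 head=-2 tape=__0[_]01#01#1   (p2,_)→(p2,0,+1)
state=p2 head=-1 tape=__00[0]1#01#1   (p2,0)→(p3,0,-1)
state=p3 head=-2 tape=__0[0]01#01#1   (p3,0)→(p1,0,+1)
state=p1 head=-1 tape=__00[0]1#01#1   (p1,0)→(p3,1,+1)
state=p3 head=0 tape=__001[1]#01#1   (p3,1)→(p1,#,-1)
state=p1 head=-1 tape=__00[1]##01#1   (p1,1)→(p4,_,-1)
state=p4 head=-2 tape=__0[0]_##01#1   (p4,0)→(p4,1,+1)
state=p4 head=-1 tape=__01[_]##01#1   (p4,_)→(p1,0,-1)
state=p1 head=-2 tape=__0[1]0##01#1   (p1,1)→(p4,_,-1)
state=p4 head=-3 tape=__[0]_0##01#1   (p4,0)→(p4,1,+1)
state=p4 head=-2 tape=__1[_]0##01#1   (p4,_)→(p1,0,-1)
state=p1 head=-3 tape=__[1]00##01#1   (p1,1)→(p4,_,-1)
state=p4 head=-4 tape=_[_]_00##01#1   (p4,_)→(p1,0,-1)
state=p1 head=-5 tape=[_]0_00##01#1
M halts after 23 transitions.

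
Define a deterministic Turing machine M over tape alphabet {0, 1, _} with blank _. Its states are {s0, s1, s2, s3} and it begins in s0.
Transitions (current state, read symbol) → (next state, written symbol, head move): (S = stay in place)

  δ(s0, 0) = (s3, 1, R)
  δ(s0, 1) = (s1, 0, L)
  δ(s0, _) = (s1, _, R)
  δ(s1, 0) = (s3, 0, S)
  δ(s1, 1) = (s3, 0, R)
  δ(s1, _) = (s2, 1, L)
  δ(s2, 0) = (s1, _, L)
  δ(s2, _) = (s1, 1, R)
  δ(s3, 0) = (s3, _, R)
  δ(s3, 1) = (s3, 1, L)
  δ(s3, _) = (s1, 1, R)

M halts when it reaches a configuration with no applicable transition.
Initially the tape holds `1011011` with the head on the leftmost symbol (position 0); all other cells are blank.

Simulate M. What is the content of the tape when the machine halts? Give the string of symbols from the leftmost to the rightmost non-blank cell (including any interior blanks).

10_11011011

state=s0 head=0 tape=__[1]011011__   (s0,1)→(s1,0,L)
state=s1 head=-1 tape=_[_]0011011__   (s1,_)→(s2,1,L)
state=s2 head=-2 tape=[_]10011011__   (s2,_)→(s1,1,R)
state=s1 head=-1 tape=1[1]0011011__   (s1,1)→(s3,0,R)
state=s3 head=0 tape=10[0]011011__   (s3,0)→(s3,_,R)
state=s3 head=1 tape=10_[0]11011__   (s3,0)→(s3,_,R)
state=s3 head=2 tape=10__[1]1011__   (s3,1)→(s3,1,L)
state=s3 head=1 tape=10_[_]11011__   (s3,_)→(s1,1,R)
state=s1 head=2 tape=10_1[1]1011__   (s1,1)→(s3,0,R)
state=s3 head=3 tape=10_10[1]011__   (s3,1)→(s3,1,L)
state=s3 head=2 tape=10_1[0]1011__   (s3,0)→(s3,_,R)
state=s3 head=3 tape=10_1_[1]011__   (s3,1)→(s3,1,L)
state=s3 head=2 tape=10_1[_]1011__   (s3,_)→(s1,1,R)
state=s1 head=3 tape=10_11[1]011__   (s1,1)→(s3,0,R)
state=s3 head=4 tape=10_110[0]11__   (s3,0)→(s3,_,R)
state=s3 head=5 tape=10_110_[1]1__   (s3,1)→(s3,1,L)
state=s3 head=4 tape=10_110[_]11__   (s3,_)→(s1,1,R)
state=s1 head=5 tape=10_1101[1]1__   (s1,1)→(s3,0,R)
state=s3 head=6 tape=10_11010[1]__   (s3,1)→(s3,1,L)
state=s3 head=5 tape=10_1101[0]1__   (s3,0)→(s3,_,R)
state=s3 head=6 tape=10_1101_[1]__   (s3,1)→(s3,1,L)
state=s3 head=5 tape=10_1101[_]1__   (s3,_)→(s1,1,R)
state=s1 head=6 tape=10_11011[1]__   (s1,1)→(s3,0,R)
state=s3 head=7 tape=10_110110[_]_   (s3,_)→(s1,1,R)
state=s1 head=8 tape=10_1101101[_]   (s1,_)→(s2,1,L)
state=s2 head=7 tape=10_110110[1]1
The non-blank tape span at halt is 10_11011011.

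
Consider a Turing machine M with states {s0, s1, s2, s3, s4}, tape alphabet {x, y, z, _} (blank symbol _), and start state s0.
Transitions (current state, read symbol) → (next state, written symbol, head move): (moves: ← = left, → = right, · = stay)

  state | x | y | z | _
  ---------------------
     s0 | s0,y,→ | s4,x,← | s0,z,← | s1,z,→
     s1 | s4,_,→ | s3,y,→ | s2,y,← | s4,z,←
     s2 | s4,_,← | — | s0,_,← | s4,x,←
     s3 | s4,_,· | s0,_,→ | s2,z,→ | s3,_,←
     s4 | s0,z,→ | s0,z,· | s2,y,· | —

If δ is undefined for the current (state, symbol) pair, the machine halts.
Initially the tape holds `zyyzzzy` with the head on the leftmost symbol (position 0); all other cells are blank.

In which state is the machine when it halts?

s2

state=s0 head=0 tape=__[z]yyzzzy   (s0,z)→(s0,z,←)
state=s0 head=-1 tape=_[_]zyyzzzy   (s0,_)→(s1,z,→)
state=s1 head=0 tape=_z[z]yyzzzy   (s1,z)→(s2,y,←)
state=s2 head=-1 tape=_[z]yyyzzzy   (s2,z)→(s0,_,←)
state=s0 head=-2 tape=[_]_yyyzzzy   (s0,_)→(s1,z,→)
state=s1 head=-1 tape=z[_]yyyzzzy   (s1,_)→(s4,z,←)
state=s4 head=-2 tape=[z]zyyyzzzy   (s4,z)→(s2,y,·)
state=s2 head=-2 tape=[y]zyyyzzzy
No transition is defined for (s2, y); M halts in state s2.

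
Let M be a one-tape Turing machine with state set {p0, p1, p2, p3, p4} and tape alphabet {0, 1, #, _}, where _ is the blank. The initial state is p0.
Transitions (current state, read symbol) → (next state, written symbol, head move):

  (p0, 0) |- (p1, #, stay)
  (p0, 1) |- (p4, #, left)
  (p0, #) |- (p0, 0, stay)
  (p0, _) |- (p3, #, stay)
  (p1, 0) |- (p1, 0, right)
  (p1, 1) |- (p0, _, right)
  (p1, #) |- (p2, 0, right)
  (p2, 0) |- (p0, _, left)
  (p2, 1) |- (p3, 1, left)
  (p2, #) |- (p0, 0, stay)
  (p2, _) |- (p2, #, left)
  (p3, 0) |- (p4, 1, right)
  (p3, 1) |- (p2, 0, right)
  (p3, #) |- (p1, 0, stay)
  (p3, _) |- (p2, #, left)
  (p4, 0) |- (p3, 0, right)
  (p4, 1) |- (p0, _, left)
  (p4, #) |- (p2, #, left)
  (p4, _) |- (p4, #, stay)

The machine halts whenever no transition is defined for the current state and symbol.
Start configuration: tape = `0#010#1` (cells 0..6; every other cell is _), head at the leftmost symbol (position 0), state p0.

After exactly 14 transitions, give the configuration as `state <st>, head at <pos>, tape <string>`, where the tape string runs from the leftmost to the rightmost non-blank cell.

state=p0 head=0 tape=_[0]#010#1   (p0,0)→(p1,#,stay)
state=p1 head=0 tape=_[#]#010#1   (p1,#)→(p2,0,right)
state=p2 head=1 tape=_0[#]010#1   (p2,#)→(p0,0,stay)
state=p0 head=1 tape=_0[0]010#1   (p0,0)→(p1,#,stay)
state=p1 head=1 tape=_0[#]010#1   (p1,#)→(p2,0,right)
state=p2 head=2 tape=_00[0]10#1   (p2,0)→(p0,_,left)
state=p0 head=1 tape=_0[0]_10#1   (p0,0)→(p1,#,stay)
state=p1 head=1 tape=_0[#]_10#1   (p1,#)→(p2,0,right)
state=p2 head=2 tape=_00[_]10#1   (p2,_)→(p2,#,left)
state=p2 head=1 tape=_0[0]#10#1   (p2,0)→(p0,_,left)
state=p0 head=0 tape=_[0]_#10#1   (p0,0)→(p1,#,stay)
state=p1 head=0 tape=_[#]_#10#1   (p1,#)→(p2,0,right)
state=p2 head=1 tape=_0[_]#10#1   (p2,_)→(p2,#,left)
state=p2 head=0 tape=_[0]##10#1   (p2,0)→(p0,_,left)
state=p0 head=-1 tape=[_]_##10#1
After 14 steps: state p0, head at -1, tape ##10#1.

state p0, head at -1, tape ##10#1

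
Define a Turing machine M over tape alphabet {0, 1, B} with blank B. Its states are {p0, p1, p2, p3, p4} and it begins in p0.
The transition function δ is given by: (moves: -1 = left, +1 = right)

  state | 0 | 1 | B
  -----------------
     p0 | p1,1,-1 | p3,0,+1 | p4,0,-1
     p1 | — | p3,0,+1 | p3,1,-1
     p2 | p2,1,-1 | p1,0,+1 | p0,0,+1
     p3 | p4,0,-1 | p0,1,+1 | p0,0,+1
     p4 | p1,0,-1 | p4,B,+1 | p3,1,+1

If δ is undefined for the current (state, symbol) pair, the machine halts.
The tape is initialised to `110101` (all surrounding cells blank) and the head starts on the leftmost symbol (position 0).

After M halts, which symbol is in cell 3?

state=p0 head=0 tape=[1]10101   (p0,1)→(p3,0,+1)
state=p3 head=1 tape=0[1]0101   (p3,1)→(p0,1,+1)
state=p0 head=2 tape=01[0]101   (p0,0)→(p1,1,-1)
state=p1 head=1 tape=0[1]1101   (p1,1)→(p3,0,+1)
state=p3 head=2 tape=00[1]101   (p3,1)→(p0,1,+1)
state=p0 head=3 tape=001[1]01   (p0,1)→(p3,0,+1)
state=p3 head=4 tape=0010[0]1   (p3,0)→(p4,0,-1)
state=p4 head=3 tape=001[0]01   (p4,0)→(p1,0,-1)
state=p1 head=2 tape=00[1]001   (p1,1)→(p3,0,+1)
state=p3 head=3 tape=000[0]01   (p3,0)→(p4,0,-1)
state=p4 head=2 tape=00[0]001   (p4,0)→(p1,0,-1)
state=p1 head=1 tape=0[0]0001
Cell 3 holds 0 when M halts.

0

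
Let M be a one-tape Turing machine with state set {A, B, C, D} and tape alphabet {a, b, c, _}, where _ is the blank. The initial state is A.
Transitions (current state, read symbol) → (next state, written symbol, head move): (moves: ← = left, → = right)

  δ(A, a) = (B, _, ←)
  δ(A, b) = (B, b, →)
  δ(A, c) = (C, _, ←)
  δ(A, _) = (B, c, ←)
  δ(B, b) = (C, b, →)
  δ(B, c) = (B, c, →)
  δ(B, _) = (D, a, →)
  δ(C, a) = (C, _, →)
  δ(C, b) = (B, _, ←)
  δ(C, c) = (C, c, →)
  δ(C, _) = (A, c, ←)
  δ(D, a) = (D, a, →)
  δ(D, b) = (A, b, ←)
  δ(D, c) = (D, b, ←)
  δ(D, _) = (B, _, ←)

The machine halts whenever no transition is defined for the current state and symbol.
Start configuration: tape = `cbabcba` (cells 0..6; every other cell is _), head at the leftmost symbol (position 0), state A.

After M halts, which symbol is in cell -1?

state=A head=0 tape=____[c]babcba   (A,c)→(C,_,←)
state=C head=-1 tape=___[_]_babcba   (C,_)→(A,c,←)
state=A head=-2 tape=__[_]c_babcba   (A,_)→(B,c,←)
state=B head=-3 tape=_[_]cc_babcba   (B,_)→(D,a,→)
state=D head=-2 tape=_a[c]c_babcba   (D,c)→(D,b,←)
state=D head=-3 tape=_[a]bc_babcba   (D,a)→(D,a,→)
state=D head=-2 tape=_a[b]c_babcba   (D,b)→(A,b,←)
state=A head=-3 tape=_[a]bc_babcba   (A,a)→(B,_,←)
state=B head=-4 tape=[_]_bc_babcba   (B,_)→(D,a,→)
state=D head=-3 tape=a[_]bc_babcba   (D,_)→(B,_,←)
state=B head=-4 tape=[a]_bc_babcba
Cell -1 holds c when M halts.

c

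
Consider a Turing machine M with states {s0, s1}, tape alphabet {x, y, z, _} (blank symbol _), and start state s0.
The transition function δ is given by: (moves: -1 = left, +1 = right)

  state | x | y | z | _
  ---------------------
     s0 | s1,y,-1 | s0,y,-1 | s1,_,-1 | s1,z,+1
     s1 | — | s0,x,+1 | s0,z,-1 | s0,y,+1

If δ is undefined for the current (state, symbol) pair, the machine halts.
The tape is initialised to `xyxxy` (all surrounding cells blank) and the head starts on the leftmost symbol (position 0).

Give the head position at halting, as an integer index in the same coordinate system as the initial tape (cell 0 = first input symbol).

state=s0 head=0 tape=____[x]yxxy   (s0,x)→(s1,y,-1)
state=s1 head=-1 tape=___[_]yyxxy   (s1,_)→(s0,y,+1)
state=s0 head=0 tape=___y[y]yxxy   (s0,y)→(s0,y,-1)
state=s0 head=-1 tape=___[y]yyxxy   (s0,y)→(s0,y,-1)
state=s0 head=-2 tape=__[_]yyyxxy   (s0,_)→(s1,z,+1)
state=s1 head=-1 tape=__z[y]yyxxy   (s1,y)→(s0,x,+1)
state=s0 head=0 tape=__zx[y]yxxy   (s0,y)→(s0,y,-1)
state=s0 head=-1 tape=__z[x]yyxxy   (s0,x)→(s1,y,-1)
state=s1 head=-2 tape=__[z]yyyxxy   (s1,z)→(s0,z,-1)
state=s0 head=-3 tape=_[_]zyyyxxy   (s0,_)→(s1,z,+1)
state=s1 head=-2 tape=_z[z]yyyxxy   (s1,z)→(s0,z,-1)
state=s0 head=-3 tape=_[z]zyyyxxy   (s0,z)→(s1,_,-1)
state=s1 head=-4 tape=[_]_zyyyxxy   (s1,_)→(s0,y,+1)
state=s0 head=-3 tape=y[_]zyyyxxy   (s0,_)→(s1,z,+1)
state=s1 head=-2 tape=yz[z]yyyxxy   (s1,z)→(s0,z,-1)
state=s0 head=-3 tape=y[z]zyyyxxy   (s0,z)→(s1,_,-1)
state=s1 head=-4 tape=[y]_zyyyxxy   (s1,y)→(s0,x,+1)
state=s0 head=-3 tape=x[_]zyyyxxy   (s0,_)→(s1,z,+1)
state=s1 head=-2 tape=xz[z]yyyxxy   (s1,z)→(s0,z,-1)
state=s0 head=-3 tape=x[z]zyyyxxy   (s0,z)→(s1,_,-1)
state=s1 head=-4 tape=[x]_zyyyxxy
At halt the head is at cell -4.

-4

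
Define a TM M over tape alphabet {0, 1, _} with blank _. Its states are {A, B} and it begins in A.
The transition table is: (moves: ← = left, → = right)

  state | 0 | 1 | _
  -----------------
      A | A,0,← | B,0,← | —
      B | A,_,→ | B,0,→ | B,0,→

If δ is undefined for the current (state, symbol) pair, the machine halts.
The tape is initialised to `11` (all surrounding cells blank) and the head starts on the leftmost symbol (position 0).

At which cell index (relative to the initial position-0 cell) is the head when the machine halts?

2

state=A head=0 tape=_[1]1_   (A,1)→(B,0,←)
state=B head=-1 tape=[_]01_   (B,_)→(B,0,→)
state=B head=0 tape=0[0]1_   (B,0)→(A,_,→)
state=A head=1 tape=0_[1]_   (A,1)→(B,0,←)
state=B head=0 tape=0[_]0_   (B,_)→(B,0,→)
state=B head=1 tape=00[0]_   (B,0)→(A,_,→)
state=A head=2 tape=00_[_]
At halt the head is at cell 2.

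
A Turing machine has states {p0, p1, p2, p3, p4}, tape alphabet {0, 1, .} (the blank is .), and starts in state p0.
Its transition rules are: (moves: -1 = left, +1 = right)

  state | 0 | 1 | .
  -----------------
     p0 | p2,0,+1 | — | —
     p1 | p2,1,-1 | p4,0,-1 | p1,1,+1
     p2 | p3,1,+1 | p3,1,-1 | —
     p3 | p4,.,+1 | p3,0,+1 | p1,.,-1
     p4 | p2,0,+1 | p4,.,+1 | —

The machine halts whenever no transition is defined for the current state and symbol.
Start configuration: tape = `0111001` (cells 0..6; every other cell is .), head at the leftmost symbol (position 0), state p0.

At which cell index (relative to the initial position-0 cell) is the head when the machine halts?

p0 | [0]111001.   read 0 → write 0, move +1, go to p2
p2 | 0[1]11001.   read 1 → write 1, move -1, go to p3
p3 | [0]111001.   read 0 → write ., move +1, go to p4
p4 | .[1]11001.   read 1 → write ., move +1, go to p4
p4 | ..[1]1001.   read 1 → write ., move +1, go to p4
p4 | ...[1]001.   read 1 → write ., move +1, go to p4
p4 | ....[0]01.   read 0 → write 0, move +1, go to p2
p2 | ....0[0]1.   read 0 → write 1, move +1, go to p3
p3 | ....01[1].   read 1 → write 0, move +1, go to p3
p3 | ....010[.]   read . → write ., move -1, go to p1
p1 | ....01[0].   read 0 → write 1, move -1, go to p2
p2 | ....0[1]1.   read 1 → write 1, move -1, go to p3
p3 | ....[0]11.   read 0 → write ., move +1, go to p4
p4 | .....[1]1.   read 1 → write ., move +1, go to p4
p4 | ......[1].   read 1 → write ., move +1, go to p4
p4 | .......[.]
At halt the head is at cell 7.

7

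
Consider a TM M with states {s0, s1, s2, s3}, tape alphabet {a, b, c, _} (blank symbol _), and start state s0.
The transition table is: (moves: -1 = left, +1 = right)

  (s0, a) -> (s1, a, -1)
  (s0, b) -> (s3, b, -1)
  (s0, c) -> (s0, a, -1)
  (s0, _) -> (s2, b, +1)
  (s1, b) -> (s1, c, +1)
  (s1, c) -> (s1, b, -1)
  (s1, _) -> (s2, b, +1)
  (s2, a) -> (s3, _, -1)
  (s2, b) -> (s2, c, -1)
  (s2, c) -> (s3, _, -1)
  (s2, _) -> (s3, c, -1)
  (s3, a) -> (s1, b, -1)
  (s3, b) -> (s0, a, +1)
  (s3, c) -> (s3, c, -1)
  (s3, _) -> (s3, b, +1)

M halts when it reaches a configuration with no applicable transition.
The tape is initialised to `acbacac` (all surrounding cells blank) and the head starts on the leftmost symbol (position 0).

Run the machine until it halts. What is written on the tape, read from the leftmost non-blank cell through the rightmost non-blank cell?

aaaaaaccacac

s0 | _____[a]cbacac   read a → write a, move -1, go to s1
s1 | ____[_]acbacac   read _ → write b, move +1, go to s2
s2 | ____b[a]cbacac   read a → write _, move -1, go to s3
s3 | ____[b]_cbacac   read b → write a, move +1, go to s0
s0 | ____a[_]cbacac   read _ → write b, move +1, go to s2
s2 | ____ab[c]bacac   read c → write _, move -1, go to s3
s3 | ____a[b]_bacac   read b → write a, move +1, go to s0
s0 | ____aa[_]bacac   read _ → write b, move +1, go to s2
s2 | ____aab[b]acac   read b → write c, move -1, go to s2
s2 | ____aa[b]cacac   read b → write c, move -1, go to s2
s2 | ____a[a]ccacac   read a → write _, move -1, go to s3
s3 | ____[a]_ccacac   read a → write b, move -1, go to s1
s1 | ___[_]b_ccacac   read _ → write b, move +1, go to s2
s2 | ___b[b]_ccacac   read b → write c, move -1, go to s2
s2 | ___[b]c_ccacac   read b → write c, move -1, go to s2
s2 | __[_]cc_ccacac   read _ → write c, move -1, go to s3
s3 | _[_]ccc_ccacac   read _ → write b, move +1, go to s3
s3 | _b[c]cc_ccacac   read c → write c, move -1, go to s3
s3 | _[b]ccc_ccacac   read b → write a, move +1, go to s0
s0 | _a[c]cc_ccacac   read c → write a, move -1, go to s0
s0 | _[a]acc_ccacac   read a → write a, move -1, go to s1
s1 | [_]aacc_ccacac   read _ → write b, move +1, go to s2
s2 | b[a]acc_ccacac   read a → write _, move -1, go to s3
s3 | [b]_acc_ccacac   read b → write a, move +1, go to s0
s0 | a[_]acc_ccacac   read _ → write b, move +1, go to s2
s2 | ab[a]cc_ccacac   read a → write _, move -1, go to s3
s3 | a[b]_cc_ccacac   read b → write a, move +1, go to s0
s0 | aa[_]cc_ccacac   read _ → write b, move +1, go to s2
s2 | aab[c]c_ccacac   read c → write _, move -1, go to s3
s3 | aa[b]_c_ccacac   read b → write a, move +1, go to s0
s0 | aaa[_]c_ccacac   read _ → write b, move +1, go to s2
s2 | aaab[c]_ccacac   read c → write _, move -1, go to s3
s3 | aaa[b]__ccacac   read b → write a, move +1, go to s0
s0 | aaaa[_]_ccacac   read _ → write b, move +1, go to s2
s2 | aaaab[_]ccacac   read _ → write c, move -1, go to s3
s3 | aaaa[b]cccacac   read b → write a, move +1, go to s0
s0 | aaaaa[c]ccacac   read c → write a, move -1, go to s0
s0 | aaaa[a]accacac   read a → write a, move -1, go to s1
s1 | aaa[a]aaccacac
The non-blank tape span at halt is aaaaaaccacac.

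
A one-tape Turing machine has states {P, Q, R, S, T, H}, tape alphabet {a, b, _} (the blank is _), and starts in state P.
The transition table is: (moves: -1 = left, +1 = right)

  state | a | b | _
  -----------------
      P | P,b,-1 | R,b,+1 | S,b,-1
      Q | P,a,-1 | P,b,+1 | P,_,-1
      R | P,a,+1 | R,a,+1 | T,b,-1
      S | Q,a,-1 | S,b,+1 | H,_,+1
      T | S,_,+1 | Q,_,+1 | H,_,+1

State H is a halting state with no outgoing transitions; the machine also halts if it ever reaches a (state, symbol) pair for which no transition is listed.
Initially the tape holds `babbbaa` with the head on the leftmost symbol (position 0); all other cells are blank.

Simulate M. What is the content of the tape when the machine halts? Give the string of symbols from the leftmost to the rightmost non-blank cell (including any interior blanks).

babaaa_b

P | [b]abbbaa___   read b → write b, move +1, go to R
R | b[a]bbbaa___   read a → write a, move +1, go to P
P | ba[b]bbaa___   read b → write b, move +1, go to R
R | bab[b]baa___   read b → write a, move +1, go to R
R | baba[b]aa___   read b → write a, move +1, go to R
R | babaa[a]a___   read a → write a, move +1, go to P
P | babaaa[a]___   read a → write b, move -1, go to P
P | babaa[a]b___   read a → write b, move -1, go to P
P | baba[a]bb___   read a → write b, move -1, go to P
P | bab[a]bbb___   read a → write b, move -1, go to P
P | ba[b]bbbb___   read b → write b, move +1, go to R
R | bab[b]bbb___   read b → write a, move +1, go to R
R | baba[b]bb___   read b → write a, move +1, go to R
R | babaa[b]b___   read b → write a, move +1, go to R
R | babaaa[b]___   read b → write a, move +1, go to R
R | babaaaa[_]__   read _ → write b, move -1, go to T
T | babaaa[a]b__   read a → write _, move +1, go to S
S | babaaa_[b]__   read b → write b, move +1, go to S
S | babaaa_b[_]_   read _ → write _, move +1, go to H
H | babaaa_b_[_]
The non-blank tape span at halt is babaaa_b.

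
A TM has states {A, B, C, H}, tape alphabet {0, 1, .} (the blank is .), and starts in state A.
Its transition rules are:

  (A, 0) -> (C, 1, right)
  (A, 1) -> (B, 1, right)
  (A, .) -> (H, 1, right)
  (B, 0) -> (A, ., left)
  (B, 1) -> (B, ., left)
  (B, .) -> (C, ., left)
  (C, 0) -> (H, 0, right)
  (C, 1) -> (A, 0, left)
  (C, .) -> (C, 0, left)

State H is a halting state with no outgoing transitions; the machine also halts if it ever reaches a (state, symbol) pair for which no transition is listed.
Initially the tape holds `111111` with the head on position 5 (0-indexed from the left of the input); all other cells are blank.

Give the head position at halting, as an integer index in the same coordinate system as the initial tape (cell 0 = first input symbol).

0

state=A head=5 tape=.11111[1].   (A,1)→(B,1,right)
state=B head=6 tape=.111111[.]   (B,.)→(C,.,left)
state=C head=5 tape=.11111[1].   (C,1)→(A,0,left)
state=A head=4 tape=.1111[1]0.   (A,1)→(B,1,right)
state=B head=5 tape=.11111[0].   (B,0)→(A,.,left)
state=A head=4 tape=.1111[1]..   (A,1)→(B,1,right)
state=B head=5 tape=.11111[.].   (B,.)→(C,.,left)
state=C head=4 tape=.1111[1]..   (C,1)→(A,0,left)
state=A head=3 tape=.111[1]0..   (A,1)→(B,1,right)
state=B head=4 tape=.1111[0]..   (B,0)→(A,.,left)
state=A head=3 tape=.111[1]...   (A,1)→(B,1,right)
state=B head=4 tape=.1111[.]..   (B,.)→(C,.,left)
state=C head=3 tape=.111[1]...   (C,1)→(A,0,left)
state=A head=2 tape=.11[1]0...   (A,1)→(B,1,right)
state=B head=3 tape=.111[0]...   (B,0)→(A,.,left)
state=A head=2 tape=.11[1]....   (A,1)→(B,1,right)
state=B head=3 tape=.111[.]...   (B,.)→(C,.,left)
state=C head=2 tape=.11[1]....   (C,1)→(A,0,left)
state=A head=1 tape=.1[1]0....   (A,1)→(B,1,right)
state=B head=2 tape=.11[0]....   (B,0)→(A,.,left)
state=A head=1 tape=.1[1].....   (A,1)→(B,1,right)
state=B head=2 tape=.11[.]....   (B,.)→(C,.,left)
state=C head=1 tape=.1[1].....   (C,1)→(A,0,left)
state=A head=0 tape=.[1]0.....   (A,1)→(B,1,right)
state=B head=1 tape=.1[0].....   (B,0)→(A,.,left)
state=A head=0 tape=.[1]......   (A,1)→(B,1,right)
state=B head=1 tape=.1[.].....   (B,.)→(C,.,left)
state=C head=0 tape=.[1]......   (C,1)→(A,0,left)
state=A head=-1 tape=[.]0......   (A,.)→(H,1,right)
state=H head=0 tape=1[0]......
At halt the head is at cell 0.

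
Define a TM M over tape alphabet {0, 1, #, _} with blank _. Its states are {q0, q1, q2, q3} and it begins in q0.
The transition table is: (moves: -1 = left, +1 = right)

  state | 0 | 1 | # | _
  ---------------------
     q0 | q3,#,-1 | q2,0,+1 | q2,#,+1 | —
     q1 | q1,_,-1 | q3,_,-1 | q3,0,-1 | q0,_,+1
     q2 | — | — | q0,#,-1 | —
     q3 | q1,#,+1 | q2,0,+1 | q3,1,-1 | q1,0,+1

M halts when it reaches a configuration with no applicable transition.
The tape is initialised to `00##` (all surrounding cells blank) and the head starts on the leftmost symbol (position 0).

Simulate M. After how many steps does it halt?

10

state=q0 head=0 tape=___[0]0##   (q0,0)→(q3,#,-1)
state=q3 head=-1 tape=__[_]#0##   (q3,_)→(q1,0,+1)
state=q1 head=0 tape=__0[#]0##   (q1,#)→(q3,0,-1)
state=q3 head=-1 tape=__[0]00##   (q3,0)→(q1,#,+1)
state=q1 head=0 tape=__#[0]0##   (q1,0)→(q1,_,-1)
state=q1 head=-1 tape=__[#]_0##   (q1,#)→(q3,0,-1)
state=q3 head=-2 tape=_[_]0_0##   (q3,_)→(q1,0,+1)
state=q1 head=-1 tape=_0[0]_0##   (q1,0)→(q1,_,-1)
state=q1 head=-2 tape=_[0]__0##   (q1,0)→(q1,_,-1)
state=q1 head=-3 tape=[_]___0##   (q1,_)→(q0,_,+1)
state=q0 head=-2 tape=_[_]__0##
M halts after 10 transitions.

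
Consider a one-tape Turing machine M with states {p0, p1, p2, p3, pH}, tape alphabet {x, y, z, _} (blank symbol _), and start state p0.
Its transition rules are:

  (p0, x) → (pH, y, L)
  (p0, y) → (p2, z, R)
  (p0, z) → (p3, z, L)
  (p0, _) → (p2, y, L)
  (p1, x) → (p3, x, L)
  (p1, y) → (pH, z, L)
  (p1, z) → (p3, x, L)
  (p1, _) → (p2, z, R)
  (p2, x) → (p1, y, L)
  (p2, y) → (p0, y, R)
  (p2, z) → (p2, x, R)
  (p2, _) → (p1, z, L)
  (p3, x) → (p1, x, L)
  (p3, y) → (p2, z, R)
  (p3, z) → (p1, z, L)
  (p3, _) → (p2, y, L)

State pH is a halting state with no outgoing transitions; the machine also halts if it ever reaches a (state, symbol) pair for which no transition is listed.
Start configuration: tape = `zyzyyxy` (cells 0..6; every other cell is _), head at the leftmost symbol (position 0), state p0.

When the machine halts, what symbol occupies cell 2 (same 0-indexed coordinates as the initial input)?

p0 | ______[z]yzyyxy   read z → write z, move L, go to p3
p3 | _____[_]zyzyyxy   read _ → write y, move L, go to p2
p2 | ____[_]yzyzyyxy   read _ → write z, move L, go to p1
p1 | ___[_]zyzyzyyxy   read _ → write z, move R, go to p2
p2 | ___z[z]yzyzyyxy   read z → write x, move R, go to p2
p2 | ___zx[y]zyzyyxy   read y → write y, move R, go to p0
p0 | ___zxy[z]yzyyxy   read z → write z, move L, go to p3
p3 | ___zx[y]zyzyyxy   read y → write z, move R, go to p2
p2 | ___zxz[z]yzyyxy   read z → write x, move R, go to p2
p2 | ___zxzx[y]zyyxy   read y → write y, move R, go to p0
p0 | ___zxzxy[z]yyxy   read z → write z, move L, go to p3
p3 | ___zxzx[y]zyyxy   read y → write z, move R, go to p2
p2 | ___zxzxz[z]yyxy   read z → write x, move R, go to p2
p2 | ___zxzxzx[y]yxy   read y → write y, move R, go to p0
p0 | ___zxzxzxy[y]xy   read y → write z, move R, go to p2
p2 | ___zxzxzxyz[x]y   read x → write y, move L, go to p1
p1 | ___zxzxzxy[z]yy   read z → write x, move L, go to p3
p3 | ___zxzxzx[y]xyy   read y → write z, move R, go to p2
p2 | ___zxzxzxz[x]yy   read x → write y, move L, go to p1
p1 | ___zxzxzx[z]yyy   read z → write x, move L, go to p3
p3 | ___zxzxz[x]xyyy   read x → write x, move L, go to p1
p1 | ___zxzx[z]xxyyy   read z → write x, move L, go to p3
p3 | ___zxz[x]xxxyyy   read x → write x, move L, go to p1
p1 | ___zx[z]xxxxyyy   read z → write x, move L, go to p3
p3 | ___z[x]xxxxxyyy   read x → write x, move L, go to p1
p1 | ___[z]xxxxxxyyy   read z → write x, move L, go to p3
p3 | __[_]xxxxxxxyyy   read _ → write y, move L, go to p2
p2 | _[_]yxxxxxxxyyy   read _ → write z, move L, go to p1
p1 | [_]zyxxxxxxxyyy   read _ → write z, move R, go to p2
p2 | z[z]yxxxxxxxyyy   read z → write x, move R, go to p2
p2 | zx[y]xxxxxxxyyy   read y → write y, move R, go to p0
p0 | zxy[x]xxxxxxyyy   read x → write y, move L, go to pH
pH | zx[y]yxxxxxxyyy
Cell 2 holds x when M halts.

x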